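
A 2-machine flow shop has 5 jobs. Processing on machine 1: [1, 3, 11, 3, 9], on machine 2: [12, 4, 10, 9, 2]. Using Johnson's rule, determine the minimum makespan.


Apply Johnson's rule:
  Group 1 (a <= b): [(1, 1, 12), (2, 3, 4), (4, 3, 9)]
  Group 2 (a > b): [(3, 11, 10), (5, 9, 2)]
Optimal job order: [1, 2, 4, 3, 5]
Schedule:
  Job 1: M1 done at 1, M2 done at 13
  Job 2: M1 done at 4, M2 done at 17
  Job 4: M1 done at 7, M2 done at 26
  Job 3: M1 done at 18, M2 done at 36
  Job 5: M1 done at 27, M2 done at 38
Makespan = 38

38


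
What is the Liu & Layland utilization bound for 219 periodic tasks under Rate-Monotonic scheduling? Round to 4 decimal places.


Compute 2^(1/219) = 1.0031700697
Subtract 1: 1.0031700697 - 1 = 0.0031700697
Multiply by n: 219 * 0.0031700697 = 0.6942452643
Round to 4 dp: 0.6942

0.6942


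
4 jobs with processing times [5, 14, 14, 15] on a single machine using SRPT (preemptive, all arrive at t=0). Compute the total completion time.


Since all jobs arrive at t=0, SRPT equals SPT ordering.
SPT order: [5, 14, 14, 15]
Completion times:
  Job 1: p=5, C=5
  Job 2: p=14, C=19
  Job 3: p=14, C=33
  Job 4: p=15, C=48
Total completion time = 5 + 19 + 33 + 48 = 105

105


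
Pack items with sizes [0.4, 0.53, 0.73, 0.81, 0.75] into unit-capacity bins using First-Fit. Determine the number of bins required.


Place items sequentially using First-Fit:
  Item 0.4 -> new Bin 1
  Item 0.53 -> Bin 1 (now 0.93)
  Item 0.73 -> new Bin 2
  Item 0.81 -> new Bin 3
  Item 0.75 -> new Bin 4
Total bins used = 4

4


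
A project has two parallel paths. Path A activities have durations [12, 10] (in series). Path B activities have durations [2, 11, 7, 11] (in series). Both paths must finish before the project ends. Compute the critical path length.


Path A total = 12 + 10 = 22
Path B total = 2 + 11 + 7 + 11 = 31
Critical path = longest path = max(22, 31) = 31

31


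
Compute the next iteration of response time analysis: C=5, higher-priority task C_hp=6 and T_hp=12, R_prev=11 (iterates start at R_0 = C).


R_next = C + ceil(R_prev / T_hp) * C_hp
ceil(11 / 12) = ceil(0.9167) = 1
Interference = 1 * 6 = 6
R_next = 5 + 6 = 11
R_next = R_prev, so the iteration has converged (response time = 11).

11


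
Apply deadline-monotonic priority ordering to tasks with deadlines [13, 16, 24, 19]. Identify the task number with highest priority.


Sort tasks by relative deadline (ascending):
  Task 1: deadline = 13
  Task 2: deadline = 16
  Task 4: deadline = 19
  Task 3: deadline = 24
Priority order (highest first): [1, 2, 4, 3]
Highest priority task = 1

1


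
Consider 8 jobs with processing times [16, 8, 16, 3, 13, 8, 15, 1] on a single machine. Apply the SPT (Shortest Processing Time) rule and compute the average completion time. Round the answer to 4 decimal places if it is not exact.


Sort jobs by processing time (SPT order): [1, 3, 8, 8, 13, 15, 16, 16]
Compute completion times sequentially:
  Job 1: processing = 1, completes at 1
  Job 2: processing = 3, completes at 4
  Job 3: processing = 8, completes at 12
  Job 4: processing = 8, completes at 20
  Job 5: processing = 13, completes at 33
  Job 6: processing = 15, completes at 48
  Job 7: processing = 16, completes at 64
  Job 8: processing = 16, completes at 80
Sum of completion times = 262
Average completion time = 262/8 = 32.75

32.75


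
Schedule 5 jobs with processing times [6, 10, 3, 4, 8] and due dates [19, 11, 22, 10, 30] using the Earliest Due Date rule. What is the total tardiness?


Sort by due date (EDD order): [(4, 10), (10, 11), (6, 19), (3, 22), (8, 30)]
Compute completion times and tardiness:
  Job 1: p=4, d=10, C=4, tardiness=max(0,4-10)=0
  Job 2: p=10, d=11, C=14, tardiness=max(0,14-11)=3
  Job 3: p=6, d=19, C=20, tardiness=max(0,20-19)=1
  Job 4: p=3, d=22, C=23, tardiness=max(0,23-22)=1
  Job 5: p=8, d=30, C=31, tardiness=max(0,31-30)=1
Total tardiness = 6

6


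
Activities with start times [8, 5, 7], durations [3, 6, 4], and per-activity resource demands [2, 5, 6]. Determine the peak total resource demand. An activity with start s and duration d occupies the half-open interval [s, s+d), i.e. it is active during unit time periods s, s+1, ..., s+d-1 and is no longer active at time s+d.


Each activity i is active on [start_i, start_i + duration_i).
Compute total resource usage per time slot:
  t=0: active resources = [], total = 0
  t=1: active resources = [], total = 0
  t=2: active resources = [], total = 0
  t=3: active resources = [], total = 0
  t=4: active resources = [], total = 0
  t=5: active resources = [5], total = 5
  t=6: active resources = [5], total = 5
  t=7: active resources = [5, 6], total = 11
  t=8: active resources = [2, 5, 6], total = 13
  t=9: active resources = [2, 5, 6], total = 13
  t=10: active resources = [2, 5, 6], total = 13
Peak resource demand = 13

13


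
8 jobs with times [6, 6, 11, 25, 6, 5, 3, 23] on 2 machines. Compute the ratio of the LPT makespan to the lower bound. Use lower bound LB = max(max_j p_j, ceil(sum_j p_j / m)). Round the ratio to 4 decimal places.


LPT order: [25, 23, 11, 6, 6, 6, 5, 3]
Machine loads after assignment: [42, 43]
LPT makespan = 43
Lower bound = max(max_job, ceil(total/2)) = max(25, 43) = 43
Ratio = 43 / 43 = 1.0

1.0


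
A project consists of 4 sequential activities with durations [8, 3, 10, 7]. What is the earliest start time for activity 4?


Activity 4 starts after activities 1 through 3 complete.
Predecessor durations: [8, 3, 10]
ES = 8 + 3 + 10 = 21

21


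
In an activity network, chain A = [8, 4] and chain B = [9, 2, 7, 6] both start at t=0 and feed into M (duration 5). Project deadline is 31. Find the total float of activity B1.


Forward pass: ES(B1) = sum of predecessors on chain B = 0
EF = ES + duration = 0 + 9 = 9
Backward pass: LF(M) = deadline = 31; LS(M) = 31 - 5 = 26
LF(B1) = LS(M) - sum(successors on chain B) = 26 - 15 = 11
LS = LF - duration = 11 - 9 = 2
Total float = LS - ES = 2 - 0 = 2

2


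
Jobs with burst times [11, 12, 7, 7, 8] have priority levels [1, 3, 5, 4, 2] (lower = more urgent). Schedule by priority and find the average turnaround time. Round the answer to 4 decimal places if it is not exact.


Sort by priority (ascending = highest first):
Order: [(1, 11), (2, 8), (3, 12), (4, 7), (5, 7)]
Completion times:
  Priority 1, burst=11, C=11
  Priority 2, burst=8, C=19
  Priority 3, burst=12, C=31
  Priority 4, burst=7, C=38
  Priority 5, burst=7, C=45
Average turnaround = 144/5 = 28.8

28.8


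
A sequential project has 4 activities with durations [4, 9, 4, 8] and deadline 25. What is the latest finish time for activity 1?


LF(activity 1) = deadline - sum of successor durations
Successors: activities 2 through 4 with durations [9, 4, 8]
Sum of successor durations = 21
LF = 25 - 21 = 4

4


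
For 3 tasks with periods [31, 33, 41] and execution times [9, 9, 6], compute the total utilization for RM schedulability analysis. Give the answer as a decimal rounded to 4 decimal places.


Compute individual utilizations (exact fractions):
  Task 1: C/T = 9/31 (approx. 0.2903)
  Task 2: C/T = 9/33 = 3/11 (approx. 0.2727)
  Task 3: C/T = 6/41 (approx. 0.1463)
Total utilization U = 9/31 + 3/11 + 6/41 = 9918/13981
Rounded to 4 decimal places: U = 0.7094
RM (Liu & Layland) bound for 3 tasks = 0.779763; compare with U = 9918/13981 (approx. 0.709391)
U <= bound, so schedulable by RM sufficient condition.

0.7094


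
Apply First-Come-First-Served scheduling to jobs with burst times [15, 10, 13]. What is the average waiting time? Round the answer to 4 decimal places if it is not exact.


FCFS order (as given): [15, 10, 13]
Waiting times:
  Job 1: wait = 0
  Job 2: wait = 15
  Job 3: wait = 25
Sum of waiting times = 40
Average waiting time = 40/3 = 13.3333

13.3333


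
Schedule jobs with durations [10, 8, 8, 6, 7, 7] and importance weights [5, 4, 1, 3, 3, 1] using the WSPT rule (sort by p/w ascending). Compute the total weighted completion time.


Compute p/w ratios and sort ascending (WSPT): [(10, 5), (8, 4), (6, 3), (7, 3), (7, 1), (8, 1)]
Compute weighted completion times:
  Job (p=10,w=5): C=10, w*C=5*10=50
  Job (p=8,w=4): C=18, w*C=4*18=72
  Job (p=6,w=3): C=24, w*C=3*24=72
  Job (p=7,w=3): C=31, w*C=3*31=93
  Job (p=7,w=1): C=38, w*C=1*38=38
  Job (p=8,w=1): C=46, w*C=1*46=46
Total weighted completion time = 371

371


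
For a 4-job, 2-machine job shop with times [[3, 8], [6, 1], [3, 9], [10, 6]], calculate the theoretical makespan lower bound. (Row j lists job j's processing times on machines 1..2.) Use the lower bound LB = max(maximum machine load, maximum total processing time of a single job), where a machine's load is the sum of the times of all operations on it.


Machine loads:
  Machine 1: 3 + 6 + 3 + 10 = 22
  Machine 2: 8 + 1 + 9 + 6 = 24
Max machine load = 24
Job totals:
  Job 1: 11
  Job 2: 7
  Job 3: 12
  Job 4: 16
Max job total = 16
Lower bound = max(24, 16) = 24

24


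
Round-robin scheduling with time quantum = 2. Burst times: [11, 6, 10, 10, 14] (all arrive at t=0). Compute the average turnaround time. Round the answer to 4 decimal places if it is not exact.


Time quantum = 2
Execution trace:
  J1 runs 2 units, time = 2
  J2 runs 2 units, time = 4
  J3 runs 2 units, time = 6
  J4 runs 2 units, time = 8
  J5 runs 2 units, time = 10
  J1 runs 2 units, time = 12
  J2 runs 2 units, time = 14
  J3 runs 2 units, time = 16
  J4 runs 2 units, time = 18
  J5 runs 2 units, time = 20
  J1 runs 2 units, time = 22
  J2 runs 2 units, time = 24
  J3 runs 2 units, time = 26
  J4 runs 2 units, time = 28
  J5 runs 2 units, time = 30
  J1 runs 2 units, time = 32
  J3 runs 2 units, time = 34
  J4 runs 2 units, time = 36
  J5 runs 2 units, time = 38
  J1 runs 2 units, time = 40
  J3 runs 2 units, time = 42
  J4 runs 2 units, time = 44
  J5 runs 2 units, time = 46
  J1 runs 1 units, time = 47
  J5 runs 2 units, time = 49
  J5 runs 2 units, time = 51
Finish times: [47, 24, 42, 44, 51]
Average turnaround = 208/5 = 41.6

41.6


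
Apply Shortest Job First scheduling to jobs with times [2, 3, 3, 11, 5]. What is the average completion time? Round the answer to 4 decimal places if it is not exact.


SJF order (ascending): [2, 3, 3, 5, 11]
Completion times:
  Job 1: burst=2, C=2
  Job 2: burst=3, C=5
  Job 3: burst=3, C=8
  Job 4: burst=5, C=13
  Job 5: burst=11, C=24
Average completion = 52/5 = 10.4

10.4


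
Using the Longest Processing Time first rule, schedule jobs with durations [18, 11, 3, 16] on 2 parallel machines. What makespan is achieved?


Sort jobs in decreasing order (LPT): [18, 16, 11, 3]
Assign each job to the least loaded machine:
  Machine 1: jobs [18, 3], load = 21
  Machine 2: jobs [16, 11], load = 27
Makespan = max load = 27

27


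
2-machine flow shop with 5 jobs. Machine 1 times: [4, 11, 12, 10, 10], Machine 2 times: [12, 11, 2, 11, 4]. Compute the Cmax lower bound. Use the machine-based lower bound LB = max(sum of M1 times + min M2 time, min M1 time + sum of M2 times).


LB1 = sum(M1 times) + min(M2 times) = 47 + 2 = 49
LB2 = min(M1 times) + sum(M2 times) = 4 + 40 = 44
Lower bound = max(LB1, LB2) = max(49, 44) = 49

49


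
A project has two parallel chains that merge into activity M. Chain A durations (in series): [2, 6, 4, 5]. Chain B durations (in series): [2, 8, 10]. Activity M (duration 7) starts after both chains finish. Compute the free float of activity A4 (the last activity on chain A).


ES(A4) = sum of predecessors on chain A = 12
EF(A4) = ES + duration = 12 + 5 = 17
Successor of A4 is M. ES(M) = max(sum(A), sum(B)) = max(17, 20) = 20
Free float = ES(successor) - EF(current) = 20 - 17 = 3

3


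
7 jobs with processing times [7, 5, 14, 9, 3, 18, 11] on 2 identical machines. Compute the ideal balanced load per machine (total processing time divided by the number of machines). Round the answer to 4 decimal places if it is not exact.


Total processing time = 7 + 5 + 14 + 9 + 3 + 18 + 11 = 67
Number of machines = 2
Ideal balanced load = 67 / 2 = 33.5

33.5


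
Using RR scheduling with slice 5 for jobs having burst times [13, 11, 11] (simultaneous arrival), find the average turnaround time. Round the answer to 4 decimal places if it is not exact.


Time quantum = 5
Execution trace:
  J1 runs 5 units, time = 5
  J2 runs 5 units, time = 10
  J3 runs 5 units, time = 15
  J1 runs 5 units, time = 20
  J2 runs 5 units, time = 25
  J3 runs 5 units, time = 30
  J1 runs 3 units, time = 33
  J2 runs 1 units, time = 34
  J3 runs 1 units, time = 35
Finish times: [33, 34, 35]
Average turnaround = 102/3 = 34.0

34.0


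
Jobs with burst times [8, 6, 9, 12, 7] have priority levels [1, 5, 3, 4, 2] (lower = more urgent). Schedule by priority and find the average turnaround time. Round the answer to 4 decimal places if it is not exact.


Sort by priority (ascending = highest first):
Order: [(1, 8), (2, 7), (3, 9), (4, 12), (5, 6)]
Completion times:
  Priority 1, burst=8, C=8
  Priority 2, burst=7, C=15
  Priority 3, burst=9, C=24
  Priority 4, burst=12, C=36
  Priority 5, burst=6, C=42
Average turnaround = 125/5 = 25.0

25.0


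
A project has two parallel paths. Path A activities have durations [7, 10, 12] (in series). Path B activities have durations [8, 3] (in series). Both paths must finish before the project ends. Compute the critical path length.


Path A total = 7 + 10 + 12 = 29
Path B total = 8 + 3 = 11
Critical path = longest path = max(29, 11) = 29

29


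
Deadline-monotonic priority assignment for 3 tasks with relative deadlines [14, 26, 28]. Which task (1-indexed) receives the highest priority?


Sort tasks by relative deadline (ascending):
  Task 1: deadline = 14
  Task 2: deadline = 26
  Task 3: deadline = 28
Priority order (highest first): [1, 2, 3]
Highest priority task = 1

1


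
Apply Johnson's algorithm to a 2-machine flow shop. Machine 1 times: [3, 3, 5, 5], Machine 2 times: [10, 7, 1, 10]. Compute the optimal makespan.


Apply Johnson's rule:
  Group 1 (a <= b): [(1, 3, 10), (2, 3, 7), (4, 5, 10)]
  Group 2 (a > b): [(3, 5, 1)]
Optimal job order: [1, 2, 4, 3]
Schedule:
  Job 1: M1 done at 3, M2 done at 13
  Job 2: M1 done at 6, M2 done at 20
  Job 4: M1 done at 11, M2 done at 30
  Job 3: M1 done at 16, M2 done at 31
Makespan = 31

31


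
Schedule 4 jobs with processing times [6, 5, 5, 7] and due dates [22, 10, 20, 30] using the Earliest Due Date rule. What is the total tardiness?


Sort by due date (EDD order): [(5, 10), (5, 20), (6, 22), (7, 30)]
Compute completion times and tardiness:
  Job 1: p=5, d=10, C=5, tardiness=max(0,5-10)=0
  Job 2: p=5, d=20, C=10, tardiness=max(0,10-20)=0
  Job 3: p=6, d=22, C=16, tardiness=max(0,16-22)=0
  Job 4: p=7, d=30, C=23, tardiness=max(0,23-30)=0
Total tardiness = 0

0


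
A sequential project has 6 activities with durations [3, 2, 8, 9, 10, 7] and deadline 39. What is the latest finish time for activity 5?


LF(activity 5) = deadline - sum of successor durations
Successors: activities 6 through 6 with durations [7]
Sum of successor durations = 7
LF = 39 - 7 = 32

32


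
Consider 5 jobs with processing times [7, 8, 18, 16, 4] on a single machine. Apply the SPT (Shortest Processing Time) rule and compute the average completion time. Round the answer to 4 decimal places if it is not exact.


Sort jobs by processing time (SPT order): [4, 7, 8, 16, 18]
Compute completion times sequentially:
  Job 1: processing = 4, completes at 4
  Job 2: processing = 7, completes at 11
  Job 3: processing = 8, completes at 19
  Job 4: processing = 16, completes at 35
  Job 5: processing = 18, completes at 53
Sum of completion times = 122
Average completion time = 122/5 = 24.4

24.4


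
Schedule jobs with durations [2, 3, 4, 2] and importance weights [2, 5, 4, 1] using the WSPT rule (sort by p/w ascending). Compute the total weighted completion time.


Compute p/w ratios and sort ascending (WSPT): [(3, 5), (2, 2), (4, 4), (2, 1)]
Compute weighted completion times:
  Job (p=3,w=5): C=3, w*C=5*3=15
  Job (p=2,w=2): C=5, w*C=2*5=10
  Job (p=4,w=4): C=9, w*C=4*9=36
  Job (p=2,w=1): C=11, w*C=1*11=11
Total weighted completion time = 72

72


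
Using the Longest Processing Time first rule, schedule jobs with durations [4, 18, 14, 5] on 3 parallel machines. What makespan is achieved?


Sort jobs in decreasing order (LPT): [18, 14, 5, 4]
Assign each job to the least loaded machine:
  Machine 1: jobs [18], load = 18
  Machine 2: jobs [14], load = 14
  Machine 3: jobs [5, 4], load = 9
Makespan = max load = 18

18


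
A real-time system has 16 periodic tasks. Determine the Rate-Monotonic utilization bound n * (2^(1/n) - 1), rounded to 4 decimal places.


Compute 2^(1/16) = 1.0442737824
Subtract 1: 1.0442737824 - 1 = 0.0442737824
Multiply by n: 16 * 0.0442737824 = 0.7083805184
Round to 4 dp: 0.7084

0.7084


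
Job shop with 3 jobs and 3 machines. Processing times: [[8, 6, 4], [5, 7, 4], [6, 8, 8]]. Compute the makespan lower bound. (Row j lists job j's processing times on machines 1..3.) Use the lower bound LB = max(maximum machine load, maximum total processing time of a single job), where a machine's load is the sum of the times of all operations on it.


Machine loads:
  Machine 1: 8 + 5 + 6 = 19
  Machine 2: 6 + 7 + 8 = 21
  Machine 3: 4 + 4 + 8 = 16
Max machine load = 21
Job totals:
  Job 1: 18
  Job 2: 16
  Job 3: 22
Max job total = 22
Lower bound = max(21, 22) = 22

22


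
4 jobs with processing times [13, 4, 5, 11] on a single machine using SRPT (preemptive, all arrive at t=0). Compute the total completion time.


Since all jobs arrive at t=0, SRPT equals SPT ordering.
SPT order: [4, 5, 11, 13]
Completion times:
  Job 1: p=4, C=4
  Job 2: p=5, C=9
  Job 3: p=11, C=20
  Job 4: p=13, C=33
Total completion time = 4 + 9 + 20 + 33 = 66

66


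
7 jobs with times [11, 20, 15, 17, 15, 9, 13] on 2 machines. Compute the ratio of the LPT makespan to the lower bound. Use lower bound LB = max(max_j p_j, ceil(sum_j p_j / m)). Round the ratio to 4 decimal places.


LPT order: [20, 17, 15, 15, 13, 11, 9]
Machine loads after assignment: [46, 54]
LPT makespan = 54
Lower bound = max(max_job, ceil(total/2)) = max(20, 50) = 50
Ratio = 54 / 50 = 1.08

1.08


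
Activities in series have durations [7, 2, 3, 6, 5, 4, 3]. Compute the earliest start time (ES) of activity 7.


Activity 7 starts after activities 1 through 6 complete.
Predecessor durations: [7, 2, 3, 6, 5, 4]
ES = 7 + 2 + 3 + 6 + 5 + 4 = 27

27


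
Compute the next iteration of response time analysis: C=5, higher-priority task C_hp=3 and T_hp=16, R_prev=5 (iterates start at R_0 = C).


R_next = C + ceil(R_prev / T_hp) * C_hp
ceil(5 / 16) = ceil(0.3125) = 1
Interference = 1 * 3 = 3
R_next = 5 + 3 = 8

8


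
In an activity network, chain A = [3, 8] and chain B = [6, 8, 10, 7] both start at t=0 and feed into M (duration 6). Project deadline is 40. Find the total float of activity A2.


Forward pass: ES(A2) = sum of predecessors on chain A = 3
EF = ES + duration = 3 + 8 = 11
Backward pass: LF(M) = deadline = 40; LS(M) = 40 - 6 = 34
LF(A2) = LS(M) - sum(successors on chain A) = 34 - 0 = 34
LS = LF - duration = 34 - 8 = 26
Total float = LS - ES = 26 - 3 = 23

23


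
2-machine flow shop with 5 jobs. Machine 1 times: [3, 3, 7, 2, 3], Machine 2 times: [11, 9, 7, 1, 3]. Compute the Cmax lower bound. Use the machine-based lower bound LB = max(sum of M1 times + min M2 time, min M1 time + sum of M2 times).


LB1 = sum(M1 times) + min(M2 times) = 18 + 1 = 19
LB2 = min(M1 times) + sum(M2 times) = 2 + 31 = 33
Lower bound = max(LB1, LB2) = max(19, 33) = 33

33


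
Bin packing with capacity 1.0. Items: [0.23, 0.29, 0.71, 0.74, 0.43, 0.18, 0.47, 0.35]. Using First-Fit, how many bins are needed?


Place items sequentially using First-Fit:
  Item 0.23 -> new Bin 1
  Item 0.29 -> Bin 1 (now 0.52)
  Item 0.71 -> new Bin 2
  Item 0.74 -> new Bin 3
  Item 0.43 -> Bin 1 (now 0.95)
  Item 0.18 -> Bin 2 (now 0.89)
  Item 0.47 -> new Bin 4
  Item 0.35 -> Bin 4 (now 0.82)
Total bins used = 4

4


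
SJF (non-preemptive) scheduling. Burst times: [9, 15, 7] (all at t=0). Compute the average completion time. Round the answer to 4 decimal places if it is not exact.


SJF order (ascending): [7, 9, 15]
Completion times:
  Job 1: burst=7, C=7
  Job 2: burst=9, C=16
  Job 3: burst=15, C=31
Average completion = 54/3 = 18.0

18.0


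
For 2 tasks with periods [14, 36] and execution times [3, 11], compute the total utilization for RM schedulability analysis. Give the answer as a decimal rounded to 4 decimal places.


Compute individual utilizations (exact fractions):
  Task 1: C/T = 3/14 (approx. 0.2143)
  Task 2: C/T = 11/36 (approx. 0.3056)
Total utilization U = 3/14 + 11/36 = 131/252
Rounded to 4 decimal places: U = 0.5198
RM (Liu & Layland) bound for 2 tasks = 0.828427; compare with U = 131/252 (approx. 0.519841)
U <= bound, so schedulable by RM sufficient condition.

0.5198


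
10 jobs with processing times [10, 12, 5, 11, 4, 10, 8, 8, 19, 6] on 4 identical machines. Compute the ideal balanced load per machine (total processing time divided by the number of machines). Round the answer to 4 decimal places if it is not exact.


Total processing time = 10 + 12 + 5 + 11 + 4 + 10 + 8 + 8 + 19 + 6 = 93
Number of machines = 4
Ideal balanced load = 93 / 4 = 23.25

23.25


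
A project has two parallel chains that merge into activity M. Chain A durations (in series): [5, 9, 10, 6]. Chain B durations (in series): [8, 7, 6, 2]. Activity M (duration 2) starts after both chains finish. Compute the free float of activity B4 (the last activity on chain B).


ES(B4) = sum of predecessors on chain B = 21
EF(B4) = ES + duration = 21 + 2 = 23
Successor of B4 is M. ES(M) = max(sum(A), sum(B)) = max(30, 23) = 30
Free float = ES(successor) - EF(current) = 30 - 23 = 7

7


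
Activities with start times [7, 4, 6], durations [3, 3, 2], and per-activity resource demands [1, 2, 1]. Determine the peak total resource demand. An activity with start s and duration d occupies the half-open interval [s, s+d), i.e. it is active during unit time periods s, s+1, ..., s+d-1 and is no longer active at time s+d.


Each activity i is active on [start_i, start_i + duration_i).
Compute total resource usage per time slot:
  t=0: active resources = [], total = 0
  t=1: active resources = [], total = 0
  t=2: active resources = [], total = 0
  t=3: active resources = [], total = 0
  t=4: active resources = [2], total = 2
  t=5: active resources = [2], total = 2
  t=6: active resources = [2, 1], total = 3
  t=7: active resources = [1, 1], total = 2
  t=8: active resources = [1], total = 1
  t=9: active resources = [1], total = 1
Peak resource demand = 3

3


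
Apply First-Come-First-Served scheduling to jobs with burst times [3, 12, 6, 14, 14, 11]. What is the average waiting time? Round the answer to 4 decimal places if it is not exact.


FCFS order (as given): [3, 12, 6, 14, 14, 11]
Waiting times:
  Job 1: wait = 0
  Job 2: wait = 3
  Job 3: wait = 15
  Job 4: wait = 21
  Job 5: wait = 35
  Job 6: wait = 49
Sum of waiting times = 123
Average waiting time = 123/6 = 20.5

20.5


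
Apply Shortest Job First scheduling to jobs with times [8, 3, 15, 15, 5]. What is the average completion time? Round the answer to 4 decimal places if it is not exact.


SJF order (ascending): [3, 5, 8, 15, 15]
Completion times:
  Job 1: burst=3, C=3
  Job 2: burst=5, C=8
  Job 3: burst=8, C=16
  Job 4: burst=15, C=31
  Job 5: burst=15, C=46
Average completion = 104/5 = 20.8

20.8


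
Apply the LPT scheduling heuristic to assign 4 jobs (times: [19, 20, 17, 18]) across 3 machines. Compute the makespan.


Sort jobs in decreasing order (LPT): [20, 19, 18, 17]
Assign each job to the least loaded machine:
  Machine 1: jobs [20], load = 20
  Machine 2: jobs [19], load = 19
  Machine 3: jobs [18, 17], load = 35
Makespan = max load = 35

35


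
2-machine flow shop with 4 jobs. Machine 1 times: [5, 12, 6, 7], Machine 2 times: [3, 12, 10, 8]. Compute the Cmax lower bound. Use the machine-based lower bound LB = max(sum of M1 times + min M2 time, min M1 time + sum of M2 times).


LB1 = sum(M1 times) + min(M2 times) = 30 + 3 = 33
LB2 = min(M1 times) + sum(M2 times) = 5 + 33 = 38
Lower bound = max(LB1, LB2) = max(33, 38) = 38

38


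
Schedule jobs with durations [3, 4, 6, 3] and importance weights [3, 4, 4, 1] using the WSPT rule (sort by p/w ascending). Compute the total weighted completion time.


Compute p/w ratios and sort ascending (WSPT): [(3, 3), (4, 4), (6, 4), (3, 1)]
Compute weighted completion times:
  Job (p=3,w=3): C=3, w*C=3*3=9
  Job (p=4,w=4): C=7, w*C=4*7=28
  Job (p=6,w=4): C=13, w*C=4*13=52
  Job (p=3,w=1): C=16, w*C=1*16=16
Total weighted completion time = 105

105


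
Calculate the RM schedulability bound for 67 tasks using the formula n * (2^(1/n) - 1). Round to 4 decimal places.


Compute 2^(1/67) = 1.0103991798
Subtract 1: 1.0103991798 - 1 = 0.0103991798
Multiply by n: 67 * 0.0103991798 = 0.6967450466
Round to 4 dp: 0.6967

0.6967


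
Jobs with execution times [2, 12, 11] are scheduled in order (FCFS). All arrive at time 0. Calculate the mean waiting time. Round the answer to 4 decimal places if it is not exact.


FCFS order (as given): [2, 12, 11]
Waiting times:
  Job 1: wait = 0
  Job 2: wait = 2
  Job 3: wait = 14
Sum of waiting times = 16
Average waiting time = 16/3 = 5.3333

5.3333


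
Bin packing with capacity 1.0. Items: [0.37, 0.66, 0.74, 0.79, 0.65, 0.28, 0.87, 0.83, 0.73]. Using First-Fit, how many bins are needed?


Place items sequentially using First-Fit:
  Item 0.37 -> new Bin 1
  Item 0.66 -> new Bin 2
  Item 0.74 -> new Bin 3
  Item 0.79 -> new Bin 4
  Item 0.65 -> new Bin 5
  Item 0.28 -> Bin 1 (now 0.65)
  Item 0.87 -> new Bin 6
  Item 0.83 -> new Bin 7
  Item 0.73 -> new Bin 8
Total bins used = 8

8


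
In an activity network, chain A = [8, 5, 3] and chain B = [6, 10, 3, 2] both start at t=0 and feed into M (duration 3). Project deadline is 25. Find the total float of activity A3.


Forward pass: ES(A3) = sum of predecessors on chain A = 13
EF = ES + duration = 13 + 3 = 16
Backward pass: LF(M) = deadline = 25; LS(M) = 25 - 3 = 22
LF(A3) = LS(M) - sum(successors on chain A) = 22 - 0 = 22
LS = LF - duration = 22 - 3 = 19
Total float = LS - ES = 19 - 13 = 6

6


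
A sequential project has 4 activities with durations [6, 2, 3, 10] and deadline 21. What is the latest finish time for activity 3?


LF(activity 3) = deadline - sum of successor durations
Successors: activities 4 through 4 with durations [10]
Sum of successor durations = 10
LF = 21 - 10 = 11

11


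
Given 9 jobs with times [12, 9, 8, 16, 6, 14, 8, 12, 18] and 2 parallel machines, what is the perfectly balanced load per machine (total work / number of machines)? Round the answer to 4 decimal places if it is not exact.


Total processing time = 12 + 9 + 8 + 16 + 6 + 14 + 8 + 12 + 18 = 103
Number of machines = 2
Ideal balanced load = 103 / 2 = 51.5

51.5


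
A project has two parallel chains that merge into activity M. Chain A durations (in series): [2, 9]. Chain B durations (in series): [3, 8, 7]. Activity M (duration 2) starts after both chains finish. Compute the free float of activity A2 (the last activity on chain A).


ES(A2) = sum of predecessors on chain A = 2
EF(A2) = ES + duration = 2 + 9 = 11
Successor of A2 is M. ES(M) = max(sum(A), sum(B)) = max(11, 18) = 18
Free float = ES(successor) - EF(current) = 18 - 11 = 7

7


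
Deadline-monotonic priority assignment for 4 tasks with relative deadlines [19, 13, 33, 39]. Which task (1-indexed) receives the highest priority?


Sort tasks by relative deadline (ascending):
  Task 2: deadline = 13
  Task 1: deadline = 19
  Task 3: deadline = 33
  Task 4: deadline = 39
Priority order (highest first): [2, 1, 3, 4]
Highest priority task = 2

2


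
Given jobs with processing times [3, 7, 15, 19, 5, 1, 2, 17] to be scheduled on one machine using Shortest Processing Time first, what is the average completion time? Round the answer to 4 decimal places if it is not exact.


Sort jobs by processing time (SPT order): [1, 2, 3, 5, 7, 15, 17, 19]
Compute completion times sequentially:
  Job 1: processing = 1, completes at 1
  Job 2: processing = 2, completes at 3
  Job 3: processing = 3, completes at 6
  Job 4: processing = 5, completes at 11
  Job 5: processing = 7, completes at 18
  Job 6: processing = 15, completes at 33
  Job 7: processing = 17, completes at 50
  Job 8: processing = 19, completes at 69
Sum of completion times = 191
Average completion time = 191/8 = 23.875

23.875


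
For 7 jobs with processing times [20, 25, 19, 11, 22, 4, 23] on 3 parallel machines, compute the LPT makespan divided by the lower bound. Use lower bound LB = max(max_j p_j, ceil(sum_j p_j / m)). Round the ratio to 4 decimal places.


LPT order: [25, 23, 22, 20, 19, 11, 4]
Machine loads after assignment: [40, 42, 42]
LPT makespan = 42
Lower bound = max(max_job, ceil(total/3)) = max(25, 42) = 42
Ratio = 42 / 42 = 1.0

1.0


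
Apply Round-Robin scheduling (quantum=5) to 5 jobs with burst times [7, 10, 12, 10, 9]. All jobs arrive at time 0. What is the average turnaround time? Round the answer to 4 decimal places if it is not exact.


Time quantum = 5
Execution trace:
  J1 runs 5 units, time = 5
  J2 runs 5 units, time = 10
  J3 runs 5 units, time = 15
  J4 runs 5 units, time = 20
  J5 runs 5 units, time = 25
  J1 runs 2 units, time = 27
  J2 runs 5 units, time = 32
  J3 runs 5 units, time = 37
  J4 runs 5 units, time = 42
  J5 runs 4 units, time = 46
  J3 runs 2 units, time = 48
Finish times: [27, 32, 48, 42, 46]
Average turnaround = 195/5 = 39.0

39.0


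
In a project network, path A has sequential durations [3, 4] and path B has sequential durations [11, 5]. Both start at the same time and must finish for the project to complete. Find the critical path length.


Path A total = 3 + 4 = 7
Path B total = 11 + 5 = 16
Critical path = longest path = max(7, 16) = 16

16


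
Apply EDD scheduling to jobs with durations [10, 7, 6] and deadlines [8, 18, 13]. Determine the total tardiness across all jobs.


Sort by due date (EDD order): [(10, 8), (6, 13), (7, 18)]
Compute completion times and tardiness:
  Job 1: p=10, d=8, C=10, tardiness=max(0,10-8)=2
  Job 2: p=6, d=13, C=16, tardiness=max(0,16-13)=3
  Job 3: p=7, d=18, C=23, tardiness=max(0,23-18)=5
Total tardiness = 10

10


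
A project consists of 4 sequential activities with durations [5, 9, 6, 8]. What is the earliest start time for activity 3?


Activity 3 starts after activities 1 through 2 complete.
Predecessor durations: [5, 9]
ES = 5 + 9 = 14

14


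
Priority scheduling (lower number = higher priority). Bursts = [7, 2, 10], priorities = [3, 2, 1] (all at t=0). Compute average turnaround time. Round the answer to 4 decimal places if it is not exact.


Sort by priority (ascending = highest first):
Order: [(1, 10), (2, 2), (3, 7)]
Completion times:
  Priority 1, burst=10, C=10
  Priority 2, burst=2, C=12
  Priority 3, burst=7, C=19
Average turnaround = 41/3 = 13.6667

13.6667


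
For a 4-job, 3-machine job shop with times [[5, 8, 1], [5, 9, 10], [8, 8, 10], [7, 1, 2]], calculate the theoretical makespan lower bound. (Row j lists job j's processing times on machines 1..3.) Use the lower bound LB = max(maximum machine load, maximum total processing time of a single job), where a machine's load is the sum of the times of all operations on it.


Machine loads:
  Machine 1: 5 + 5 + 8 + 7 = 25
  Machine 2: 8 + 9 + 8 + 1 = 26
  Machine 3: 1 + 10 + 10 + 2 = 23
Max machine load = 26
Job totals:
  Job 1: 14
  Job 2: 24
  Job 3: 26
  Job 4: 10
Max job total = 26
Lower bound = max(26, 26) = 26

26


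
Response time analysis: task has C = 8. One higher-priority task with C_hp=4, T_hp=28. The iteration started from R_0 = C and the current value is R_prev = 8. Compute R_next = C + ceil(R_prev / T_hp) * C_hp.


R_next = C + ceil(R_prev / T_hp) * C_hp
ceil(8 / 28) = ceil(0.2857) = 1
Interference = 1 * 4 = 4
R_next = 8 + 4 = 12

12


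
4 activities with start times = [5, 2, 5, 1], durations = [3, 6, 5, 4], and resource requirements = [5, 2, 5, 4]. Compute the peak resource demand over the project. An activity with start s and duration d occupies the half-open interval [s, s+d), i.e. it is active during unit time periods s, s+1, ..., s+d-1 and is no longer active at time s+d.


Each activity i is active on [start_i, start_i + duration_i).
Compute total resource usage per time slot:
  t=0: active resources = [], total = 0
  t=1: active resources = [4], total = 4
  t=2: active resources = [2, 4], total = 6
  t=3: active resources = [2, 4], total = 6
  t=4: active resources = [2, 4], total = 6
  t=5: active resources = [5, 2, 5], total = 12
  t=6: active resources = [5, 2, 5], total = 12
  t=7: active resources = [5, 2, 5], total = 12
  t=8: active resources = [5], total = 5
  t=9: active resources = [5], total = 5
Peak resource demand = 12

12


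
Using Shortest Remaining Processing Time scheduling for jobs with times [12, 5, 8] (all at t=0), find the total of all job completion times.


Since all jobs arrive at t=0, SRPT equals SPT ordering.
SPT order: [5, 8, 12]
Completion times:
  Job 1: p=5, C=5
  Job 2: p=8, C=13
  Job 3: p=12, C=25
Total completion time = 5 + 13 + 25 = 43

43


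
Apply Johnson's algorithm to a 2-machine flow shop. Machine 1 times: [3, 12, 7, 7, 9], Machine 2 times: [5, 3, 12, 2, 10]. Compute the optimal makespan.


Apply Johnson's rule:
  Group 1 (a <= b): [(1, 3, 5), (3, 7, 12), (5, 9, 10)]
  Group 2 (a > b): [(2, 12, 3), (4, 7, 2)]
Optimal job order: [1, 3, 5, 2, 4]
Schedule:
  Job 1: M1 done at 3, M2 done at 8
  Job 3: M1 done at 10, M2 done at 22
  Job 5: M1 done at 19, M2 done at 32
  Job 2: M1 done at 31, M2 done at 35
  Job 4: M1 done at 38, M2 done at 40
Makespan = 40

40


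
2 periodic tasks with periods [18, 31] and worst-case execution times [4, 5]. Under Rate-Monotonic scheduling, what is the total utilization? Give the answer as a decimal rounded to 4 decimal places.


Compute individual utilizations (exact fractions):
  Task 1: C/T = 4/18 = 2/9 (approx. 0.2222)
  Task 2: C/T = 5/31 (approx. 0.1613)
Total utilization U = 2/9 + 5/31 = 107/279
Rounded to 4 decimal places: U = 0.3835
RM (Liu & Layland) bound for 2 tasks = 0.828427; compare with U = 107/279 (approx. 0.383513)
U <= bound, so schedulable by RM sufficient condition.

0.3835


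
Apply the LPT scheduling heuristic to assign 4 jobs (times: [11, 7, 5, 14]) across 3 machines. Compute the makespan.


Sort jobs in decreasing order (LPT): [14, 11, 7, 5]
Assign each job to the least loaded machine:
  Machine 1: jobs [14], load = 14
  Machine 2: jobs [11], load = 11
  Machine 3: jobs [7, 5], load = 12
Makespan = max load = 14

14


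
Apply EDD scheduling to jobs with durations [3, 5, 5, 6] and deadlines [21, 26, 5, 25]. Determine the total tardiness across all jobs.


Sort by due date (EDD order): [(5, 5), (3, 21), (6, 25), (5, 26)]
Compute completion times and tardiness:
  Job 1: p=5, d=5, C=5, tardiness=max(0,5-5)=0
  Job 2: p=3, d=21, C=8, tardiness=max(0,8-21)=0
  Job 3: p=6, d=25, C=14, tardiness=max(0,14-25)=0
  Job 4: p=5, d=26, C=19, tardiness=max(0,19-26)=0
Total tardiness = 0

0


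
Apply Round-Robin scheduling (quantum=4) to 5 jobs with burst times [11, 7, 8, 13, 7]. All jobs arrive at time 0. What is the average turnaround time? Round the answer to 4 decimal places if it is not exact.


Time quantum = 4
Execution trace:
  J1 runs 4 units, time = 4
  J2 runs 4 units, time = 8
  J3 runs 4 units, time = 12
  J4 runs 4 units, time = 16
  J5 runs 4 units, time = 20
  J1 runs 4 units, time = 24
  J2 runs 3 units, time = 27
  J3 runs 4 units, time = 31
  J4 runs 4 units, time = 35
  J5 runs 3 units, time = 38
  J1 runs 3 units, time = 41
  J4 runs 4 units, time = 45
  J4 runs 1 units, time = 46
Finish times: [41, 27, 31, 46, 38]
Average turnaround = 183/5 = 36.6

36.6


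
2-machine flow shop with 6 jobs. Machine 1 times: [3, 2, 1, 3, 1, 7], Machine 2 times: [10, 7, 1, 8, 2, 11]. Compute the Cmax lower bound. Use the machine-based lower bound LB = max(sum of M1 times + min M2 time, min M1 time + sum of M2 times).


LB1 = sum(M1 times) + min(M2 times) = 17 + 1 = 18
LB2 = min(M1 times) + sum(M2 times) = 1 + 39 = 40
Lower bound = max(LB1, LB2) = max(18, 40) = 40

40


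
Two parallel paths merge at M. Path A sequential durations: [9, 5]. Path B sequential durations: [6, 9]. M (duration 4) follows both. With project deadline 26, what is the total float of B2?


Forward pass: ES(B2) = sum of predecessors on chain B = 6
EF = ES + duration = 6 + 9 = 15
Backward pass: LF(M) = deadline = 26; LS(M) = 26 - 4 = 22
LF(B2) = LS(M) - sum(successors on chain B) = 22 - 0 = 22
LS = LF - duration = 22 - 9 = 13
Total float = LS - ES = 13 - 6 = 7

7


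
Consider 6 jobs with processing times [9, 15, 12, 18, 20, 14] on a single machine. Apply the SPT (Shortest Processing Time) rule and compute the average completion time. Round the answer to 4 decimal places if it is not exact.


Sort jobs by processing time (SPT order): [9, 12, 14, 15, 18, 20]
Compute completion times sequentially:
  Job 1: processing = 9, completes at 9
  Job 2: processing = 12, completes at 21
  Job 3: processing = 14, completes at 35
  Job 4: processing = 15, completes at 50
  Job 5: processing = 18, completes at 68
  Job 6: processing = 20, completes at 88
Sum of completion times = 271
Average completion time = 271/6 = 45.1667

45.1667


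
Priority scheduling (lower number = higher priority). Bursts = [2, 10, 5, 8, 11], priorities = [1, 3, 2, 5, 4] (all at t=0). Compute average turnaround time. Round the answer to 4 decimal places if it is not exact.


Sort by priority (ascending = highest first):
Order: [(1, 2), (2, 5), (3, 10), (4, 11), (5, 8)]
Completion times:
  Priority 1, burst=2, C=2
  Priority 2, burst=5, C=7
  Priority 3, burst=10, C=17
  Priority 4, burst=11, C=28
  Priority 5, burst=8, C=36
Average turnaround = 90/5 = 18.0

18.0


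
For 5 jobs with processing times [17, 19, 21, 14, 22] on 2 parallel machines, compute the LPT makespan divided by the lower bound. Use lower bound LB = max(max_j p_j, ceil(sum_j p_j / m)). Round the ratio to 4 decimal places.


LPT order: [22, 21, 19, 17, 14]
Machine loads after assignment: [53, 40]
LPT makespan = 53
Lower bound = max(max_job, ceil(total/2)) = max(22, 47) = 47
Ratio = 53 / 47 = 1.1277

1.1277


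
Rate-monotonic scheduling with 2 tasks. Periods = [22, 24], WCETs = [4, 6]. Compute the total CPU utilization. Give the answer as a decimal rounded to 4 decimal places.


Compute individual utilizations (exact fractions):
  Task 1: C/T = 4/22 = 2/11 (approx. 0.1818)
  Task 2: C/T = 6/24 = 1/4 (approx. 0.25)
Total utilization U = 2/11 + 1/4 = 19/44
Rounded to 4 decimal places: U = 0.4318
RM (Liu & Layland) bound for 2 tasks = 0.828427; compare with U = 19/44 (approx. 0.431818)
U <= bound, so schedulable by RM sufficient condition.

0.4318


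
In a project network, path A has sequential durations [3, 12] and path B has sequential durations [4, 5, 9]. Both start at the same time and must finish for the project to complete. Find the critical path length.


Path A total = 3 + 12 = 15
Path B total = 4 + 5 + 9 = 18
Critical path = longest path = max(15, 18) = 18

18


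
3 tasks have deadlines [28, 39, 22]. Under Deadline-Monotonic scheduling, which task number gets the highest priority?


Sort tasks by relative deadline (ascending):
  Task 3: deadline = 22
  Task 1: deadline = 28
  Task 2: deadline = 39
Priority order (highest first): [3, 1, 2]
Highest priority task = 3

3


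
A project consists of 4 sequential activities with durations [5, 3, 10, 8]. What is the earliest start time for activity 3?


Activity 3 starts after activities 1 through 2 complete.
Predecessor durations: [5, 3]
ES = 5 + 3 = 8

8


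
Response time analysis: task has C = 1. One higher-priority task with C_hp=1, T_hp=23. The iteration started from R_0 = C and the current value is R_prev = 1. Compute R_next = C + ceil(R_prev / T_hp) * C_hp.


R_next = C + ceil(R_prev / T_hp) * C_hp
ceil(1 / 23) = ceil(0.0435) = 1
Interference = 1 * 1 = 1
R_next = 1 + 1 = 2

2
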